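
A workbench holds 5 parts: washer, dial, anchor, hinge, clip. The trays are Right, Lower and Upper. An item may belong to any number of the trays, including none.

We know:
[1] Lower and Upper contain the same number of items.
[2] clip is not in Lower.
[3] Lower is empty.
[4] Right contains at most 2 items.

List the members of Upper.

From (2): clip ∉ Lower.
(3): Lower already has 0, so the rest are out.
Suppose washer ∈ Upper: no assignment then satisfies all the clues, so washer ∉ Upper.

Upper = {}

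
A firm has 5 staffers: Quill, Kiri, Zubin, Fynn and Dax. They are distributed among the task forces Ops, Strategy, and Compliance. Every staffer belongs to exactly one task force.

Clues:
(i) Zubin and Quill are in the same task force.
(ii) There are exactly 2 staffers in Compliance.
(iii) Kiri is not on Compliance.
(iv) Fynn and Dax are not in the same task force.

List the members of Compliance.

Compliance = {Quill, Zubin}

From (iii): Kiri ∉ Compliance.
Suppose Quill ∉ Compliance: no assignment then satisfies all the clues, so Quill ∈ Compliance.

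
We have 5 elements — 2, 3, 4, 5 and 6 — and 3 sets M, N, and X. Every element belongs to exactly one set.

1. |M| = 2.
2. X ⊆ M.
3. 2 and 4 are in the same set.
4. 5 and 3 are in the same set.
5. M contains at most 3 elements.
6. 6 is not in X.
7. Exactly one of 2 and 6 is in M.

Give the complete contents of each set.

M = {2, 4}; N = {3, 5, 6}; X = {}

From (6): 6 ∉ X.
Suppose 2 ∉ M: no assignment then satisfies all the clues, so 2 ∈ M.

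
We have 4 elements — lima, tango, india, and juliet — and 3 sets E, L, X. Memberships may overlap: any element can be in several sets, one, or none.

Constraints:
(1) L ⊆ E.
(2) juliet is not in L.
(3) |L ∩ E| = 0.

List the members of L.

L = {}

From (2): juliet ∉ L.
Suppose lima ∈ L: no assignment then satisfies all the clues, so lima ∉ L.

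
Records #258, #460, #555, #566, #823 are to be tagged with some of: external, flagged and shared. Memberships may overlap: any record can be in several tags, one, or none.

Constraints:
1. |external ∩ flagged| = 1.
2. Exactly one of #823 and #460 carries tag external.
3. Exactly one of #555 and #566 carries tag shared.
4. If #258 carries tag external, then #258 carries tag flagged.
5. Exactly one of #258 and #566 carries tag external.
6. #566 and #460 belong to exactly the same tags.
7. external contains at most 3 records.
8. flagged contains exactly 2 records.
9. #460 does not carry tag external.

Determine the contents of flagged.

flagged = {#258, #555}

From (9): #460 ∉ external.
(2) (exactly one): #823 ∈ external.
(6): #566 matches #460: #566 ∉ external.
(5) (exactly one): #258 ∈ external.
(4): #258 ∈ flagged.
Suppose #460 ∈ flagged: no assignment then satisfies all the clues, so #460 ∉ flagged.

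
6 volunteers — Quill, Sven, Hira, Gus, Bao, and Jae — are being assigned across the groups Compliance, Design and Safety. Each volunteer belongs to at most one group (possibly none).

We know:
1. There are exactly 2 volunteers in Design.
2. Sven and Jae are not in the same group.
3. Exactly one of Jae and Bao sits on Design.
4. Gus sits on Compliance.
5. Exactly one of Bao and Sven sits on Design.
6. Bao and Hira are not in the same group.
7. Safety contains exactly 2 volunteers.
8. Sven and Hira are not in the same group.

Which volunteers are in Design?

Design = {Bao, Quill}

From (4): Gus ∈ Compliance.
Suppose Quill ∉ Design: no assignment then satisfies all the clues, so Quill ∈ Design.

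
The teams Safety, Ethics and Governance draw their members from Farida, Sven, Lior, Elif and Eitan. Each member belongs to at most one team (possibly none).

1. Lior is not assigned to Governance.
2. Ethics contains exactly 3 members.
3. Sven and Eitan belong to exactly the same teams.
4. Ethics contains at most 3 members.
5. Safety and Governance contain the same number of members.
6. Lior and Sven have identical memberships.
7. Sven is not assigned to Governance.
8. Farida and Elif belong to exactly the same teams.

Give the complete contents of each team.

From (1): Lior ∉ Governance.
From (7): Sven ∉ Governance.
(3): Eitan matches Sven: Eitan ∉ Governance.
Suppose Farida ∈ Safety: no assignment then satisfies all the clues, so Farida ∉ Safety.

Safety = {}; Ethics = {Eitan, Lior, Sven}; Governance = {}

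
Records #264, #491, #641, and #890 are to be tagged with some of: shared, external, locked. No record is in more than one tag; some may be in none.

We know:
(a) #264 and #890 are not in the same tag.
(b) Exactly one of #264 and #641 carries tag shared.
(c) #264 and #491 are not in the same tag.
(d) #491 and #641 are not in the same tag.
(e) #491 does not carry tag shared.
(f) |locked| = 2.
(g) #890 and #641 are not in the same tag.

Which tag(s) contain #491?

#491: locked

From (e): #491 ∉ shared.
Suppose #491 ∈ external: no assignment then satisfies all the clues, so #491 ∉ external.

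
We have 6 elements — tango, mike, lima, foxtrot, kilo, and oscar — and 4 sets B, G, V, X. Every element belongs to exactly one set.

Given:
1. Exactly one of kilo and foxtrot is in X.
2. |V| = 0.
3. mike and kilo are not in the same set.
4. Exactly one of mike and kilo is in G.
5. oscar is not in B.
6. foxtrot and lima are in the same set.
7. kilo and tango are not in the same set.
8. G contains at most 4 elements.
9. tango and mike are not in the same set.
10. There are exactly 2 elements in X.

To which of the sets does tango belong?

From (5): oscar ∉ B.
(2): V already has 0, so the rest are out.
Suppose tango ∉ B: no assignment then satisfies all the clues, so tango ∈ B.

tango: B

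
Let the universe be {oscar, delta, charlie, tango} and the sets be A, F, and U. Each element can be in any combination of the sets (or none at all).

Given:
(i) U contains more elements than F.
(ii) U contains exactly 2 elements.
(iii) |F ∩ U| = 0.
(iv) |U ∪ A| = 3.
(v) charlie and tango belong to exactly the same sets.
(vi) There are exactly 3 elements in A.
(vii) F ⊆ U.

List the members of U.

U = {charlie, tango}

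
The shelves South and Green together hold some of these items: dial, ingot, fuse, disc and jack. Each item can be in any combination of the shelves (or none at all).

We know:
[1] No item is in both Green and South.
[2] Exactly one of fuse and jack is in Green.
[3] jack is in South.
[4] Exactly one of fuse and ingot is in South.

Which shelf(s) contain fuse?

fuse: Green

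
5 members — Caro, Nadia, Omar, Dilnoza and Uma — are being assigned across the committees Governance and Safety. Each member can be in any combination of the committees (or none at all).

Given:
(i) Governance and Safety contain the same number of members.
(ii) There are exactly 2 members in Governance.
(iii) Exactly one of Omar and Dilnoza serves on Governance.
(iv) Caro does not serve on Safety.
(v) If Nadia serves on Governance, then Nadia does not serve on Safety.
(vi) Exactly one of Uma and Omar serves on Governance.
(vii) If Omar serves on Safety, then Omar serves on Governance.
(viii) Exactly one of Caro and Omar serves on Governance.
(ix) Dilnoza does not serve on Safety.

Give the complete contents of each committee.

Governance = {Nadia, Omar}; Safety = {Omar, Uma}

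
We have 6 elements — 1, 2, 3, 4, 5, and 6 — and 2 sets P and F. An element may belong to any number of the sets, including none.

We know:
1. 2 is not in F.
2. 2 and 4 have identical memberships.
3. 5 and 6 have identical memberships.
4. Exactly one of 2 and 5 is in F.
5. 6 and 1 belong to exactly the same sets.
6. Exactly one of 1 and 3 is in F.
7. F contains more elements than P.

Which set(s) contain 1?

From (1): 2 ∉ F.
(2): 4 matches 2: 4 ∉ F.
(4) (exactly one): 5 ∈ F.
(3): 6 matches 5: 6 ∈ F.
(5): 1 matches 6: 1 ∈ F.
(6) (exactly one): 3 ∉ F.
Suppose 1 ∈ P: no assignment then satisfies all the clues, so 1 ∉ P.

1: F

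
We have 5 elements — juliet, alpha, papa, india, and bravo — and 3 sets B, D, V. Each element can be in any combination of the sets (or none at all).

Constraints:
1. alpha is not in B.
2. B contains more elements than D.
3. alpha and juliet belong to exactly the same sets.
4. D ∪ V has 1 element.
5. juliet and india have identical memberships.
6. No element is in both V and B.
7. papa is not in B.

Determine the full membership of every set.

B = {bravo}; D = {}; V = {papa}

From (1): alpha ∉ B.
From (7): papa ∉ B.
(3): juliet matches alpha: juliet ∉ B.
(5): india matches juliet: india ∉ B.
Suppose juliet ∈ D: no assignment then satisfies all the clues, so juliet ∉ D.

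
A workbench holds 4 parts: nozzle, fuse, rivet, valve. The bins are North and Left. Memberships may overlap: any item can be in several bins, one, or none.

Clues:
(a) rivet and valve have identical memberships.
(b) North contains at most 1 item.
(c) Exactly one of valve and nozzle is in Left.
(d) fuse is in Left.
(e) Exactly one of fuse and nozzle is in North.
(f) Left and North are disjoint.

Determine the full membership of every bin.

North = {nozzle}; Left = {fuse, rivet, valve}

From (d): fuse ∈ Left.
(f) (disjoint): fuse ∉ North.
(e) (exactly one): nozzle ∈ North.
(f) (disjoint): nozzle ∉ Left.
(b): North already has 1, so the rest are out.
(c) (exactly one): valve ∈ Left.
(a): rivet matches valve: rivet ∈ Left.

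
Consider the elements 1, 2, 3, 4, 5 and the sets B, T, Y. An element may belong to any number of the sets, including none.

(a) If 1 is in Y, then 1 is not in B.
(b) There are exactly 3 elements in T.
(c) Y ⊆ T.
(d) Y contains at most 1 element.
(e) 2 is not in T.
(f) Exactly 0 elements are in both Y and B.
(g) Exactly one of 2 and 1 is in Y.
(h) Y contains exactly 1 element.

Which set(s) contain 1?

From (e): 2 ∉ T.
(c) contrapositive: 2 ∉ Y.
(g) (exactly one): 1 ∈ Y.
(h): Y already has 1, so the rest are out.
(a): 1 ∉ B.
(c) with 1 ∈ Y: 1 ∈ T.

1: T, Y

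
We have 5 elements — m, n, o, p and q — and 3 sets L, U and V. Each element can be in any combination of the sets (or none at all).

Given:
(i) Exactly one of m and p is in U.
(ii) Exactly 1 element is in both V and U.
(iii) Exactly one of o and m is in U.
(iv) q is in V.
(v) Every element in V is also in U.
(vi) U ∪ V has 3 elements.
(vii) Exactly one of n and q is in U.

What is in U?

U = {o, p, q}

From (iv): q ∈ V.
(v) with q ∈ V: q ∈ U.
(vii) (exactly one): n ∉ U.
(v) contrapositive: n ∉ V.
Suppose m ∈ U: no assignment then satisfies all the clues, so m ∉ U.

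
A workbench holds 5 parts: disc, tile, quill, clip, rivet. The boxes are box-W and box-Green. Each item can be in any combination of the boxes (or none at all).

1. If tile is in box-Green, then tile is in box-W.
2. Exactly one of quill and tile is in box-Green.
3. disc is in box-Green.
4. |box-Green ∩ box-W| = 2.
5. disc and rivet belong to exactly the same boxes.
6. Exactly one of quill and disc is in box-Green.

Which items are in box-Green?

box-Green = {clip, disc, rivet, tile}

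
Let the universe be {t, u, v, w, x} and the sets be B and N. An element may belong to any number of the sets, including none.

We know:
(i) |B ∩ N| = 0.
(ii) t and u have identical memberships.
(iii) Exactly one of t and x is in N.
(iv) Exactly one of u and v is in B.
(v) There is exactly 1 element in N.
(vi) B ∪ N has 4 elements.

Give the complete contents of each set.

B = {t, u, w}; N = {x}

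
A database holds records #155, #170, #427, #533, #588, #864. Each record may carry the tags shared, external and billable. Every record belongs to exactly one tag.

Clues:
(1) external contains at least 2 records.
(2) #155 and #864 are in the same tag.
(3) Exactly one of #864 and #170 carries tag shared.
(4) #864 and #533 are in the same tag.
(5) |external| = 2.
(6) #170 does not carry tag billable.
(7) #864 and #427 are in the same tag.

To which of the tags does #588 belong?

#588: external

From (6): #170 ∉ billable.
Suppose #588 ∈ shared: no assignment then satisfies all the clues, so #588 ∉ shared.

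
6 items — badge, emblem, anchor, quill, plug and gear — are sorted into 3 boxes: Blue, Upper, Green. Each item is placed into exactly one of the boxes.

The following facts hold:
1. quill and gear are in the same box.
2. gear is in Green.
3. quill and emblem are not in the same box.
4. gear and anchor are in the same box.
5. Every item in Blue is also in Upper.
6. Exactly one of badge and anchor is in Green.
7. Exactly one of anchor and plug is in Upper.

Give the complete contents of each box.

Blue = {}; Upper = {badge, emblem, plug}; Green = {anchor, gear, quill}

From (2): gear ∈ Green.
(1): quill matches gear: quill ∉ Blue.
(1): quill matches gear: quill ∉ Upper.
(1): quill matches gear: quill ∈ Green.
(3): emblem ∉ Green.
(4): anchor matches gear: anchor ∉ Blue.
(4): anchor matches gear: anchor ∉ Upper.
(4): anchor matches gear: anchor ∈ Green.
(6) (exactly one): badge ∉ Green.
(7) (exactly one): plug ∈ Upper.
Suppose badge ∈ Blue: no assignment then satisfies all the clues, so badge ∉ Blue.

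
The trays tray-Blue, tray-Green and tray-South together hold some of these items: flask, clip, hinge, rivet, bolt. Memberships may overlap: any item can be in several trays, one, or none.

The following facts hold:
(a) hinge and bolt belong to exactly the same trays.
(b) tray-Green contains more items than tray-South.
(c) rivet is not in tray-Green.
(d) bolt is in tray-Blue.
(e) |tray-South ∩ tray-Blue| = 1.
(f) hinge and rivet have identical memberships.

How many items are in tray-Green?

From (c): rivet ∉ tray-Green.
From (d): bolt ∈ tray-Blue.
(a): hinge matches bolt: hinge ∈ tray-Blue.
(f): rivet matches hinge: rivet ∈ tray-Blue.
(f): hinge matches rivet: hinge ∉ tray-Green.
(a): bolt matches hinge: bolt ∉ tray-Green.
Suppose flask ∉ tray-Green: no assignment then satisfies all the clues, so flask ∈ tray-Green.

2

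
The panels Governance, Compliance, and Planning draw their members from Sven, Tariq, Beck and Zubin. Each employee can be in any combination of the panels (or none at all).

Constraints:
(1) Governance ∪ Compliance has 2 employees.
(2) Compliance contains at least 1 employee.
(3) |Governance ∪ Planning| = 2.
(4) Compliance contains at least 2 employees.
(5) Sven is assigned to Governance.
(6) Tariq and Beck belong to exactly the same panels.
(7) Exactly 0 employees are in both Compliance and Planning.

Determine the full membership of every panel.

Governance = {Sven, Zubin}; Compliance = {Sven, Zubin}; Planning = {}

From (5): Sven ∈ Governance.
Suppose Sven ∉ Compliance: no assignment then satisfies all the clues, so Sven ∈ Compliance.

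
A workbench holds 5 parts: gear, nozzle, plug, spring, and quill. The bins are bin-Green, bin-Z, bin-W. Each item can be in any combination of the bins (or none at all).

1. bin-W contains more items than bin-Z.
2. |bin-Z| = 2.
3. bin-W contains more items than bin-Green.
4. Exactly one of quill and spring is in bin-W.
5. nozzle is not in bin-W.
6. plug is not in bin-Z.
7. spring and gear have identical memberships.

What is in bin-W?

bin-W = {gear, plug, spring}

From (5): nozzle ∉ bin-W.
From (6): plug ∉ bin-Z.
Suppose gear ∉ bin-W: no assignment then satisfies all the clues, so gear ∈ bin-W.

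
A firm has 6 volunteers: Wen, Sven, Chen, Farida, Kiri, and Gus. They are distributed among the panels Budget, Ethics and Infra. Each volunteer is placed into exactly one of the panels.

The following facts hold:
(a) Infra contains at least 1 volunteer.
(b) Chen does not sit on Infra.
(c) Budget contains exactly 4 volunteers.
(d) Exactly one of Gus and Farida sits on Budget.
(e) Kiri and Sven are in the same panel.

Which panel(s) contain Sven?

Sven: Budget

From (b): Chen ∉ Infra.
Suppose Sven ∉ Budget: no assignment then satisfies all the clues, so Sven ∈ Budget.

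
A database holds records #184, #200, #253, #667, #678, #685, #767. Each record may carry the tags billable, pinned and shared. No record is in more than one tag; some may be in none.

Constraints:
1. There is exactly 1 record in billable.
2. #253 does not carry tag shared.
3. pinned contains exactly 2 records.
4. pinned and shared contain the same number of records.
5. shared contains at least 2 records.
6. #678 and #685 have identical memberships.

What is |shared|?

2

From (2): #253 ∉ shared.
Suppose #678 ∈ billable: no assignment then satisfies all the clues, so #678 ∉ billable.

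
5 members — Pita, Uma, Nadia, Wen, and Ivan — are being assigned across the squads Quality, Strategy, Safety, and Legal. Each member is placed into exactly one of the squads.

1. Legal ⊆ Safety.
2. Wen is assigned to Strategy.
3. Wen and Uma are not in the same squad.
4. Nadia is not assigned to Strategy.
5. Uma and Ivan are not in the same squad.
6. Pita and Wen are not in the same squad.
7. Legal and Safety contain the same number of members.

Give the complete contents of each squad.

Quality = {Nadia, Pita, Uma}; Strategy = {Ivan, Wen}; Safety = {}; Legal = {}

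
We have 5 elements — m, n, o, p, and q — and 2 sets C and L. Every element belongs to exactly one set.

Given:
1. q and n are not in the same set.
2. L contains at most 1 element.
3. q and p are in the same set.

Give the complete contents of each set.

C = {m, o, p, q}; L = {n}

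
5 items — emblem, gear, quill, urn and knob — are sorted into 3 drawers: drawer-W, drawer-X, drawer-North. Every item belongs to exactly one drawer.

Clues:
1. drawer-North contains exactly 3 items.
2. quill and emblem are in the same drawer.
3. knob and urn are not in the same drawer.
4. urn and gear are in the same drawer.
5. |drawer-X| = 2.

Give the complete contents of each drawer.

drawer-W = {}; drawer-X = {gear, urn}; drawer-North = {emblem, knob, quill}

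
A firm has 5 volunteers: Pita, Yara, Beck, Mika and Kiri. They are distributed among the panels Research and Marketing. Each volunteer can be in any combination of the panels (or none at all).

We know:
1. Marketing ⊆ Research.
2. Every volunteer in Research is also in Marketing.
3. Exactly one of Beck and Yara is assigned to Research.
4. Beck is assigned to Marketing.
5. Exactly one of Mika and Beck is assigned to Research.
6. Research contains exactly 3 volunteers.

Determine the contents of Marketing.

From (4): Beck ∈ Marketing.
(1) with Beck ∈ Marketing: Beck ∈ Research.
(3) (exactly one): Yara ∉ Research.
(5) (exactly one): Mika ∉ Research.
(6): only 3 candidates remain for Research, so all are in.
(1) contrapositive: Yara ∉ Marketing.
(1) contrapositive: Mika ∉ Marketing.
(2) with Pita ∈ Research: Pita ∈ Marketing.
(2) with Kiri ∈ Research: Kiri ∈ Marketing.

Marketing = {Beck, Kiri, Pita}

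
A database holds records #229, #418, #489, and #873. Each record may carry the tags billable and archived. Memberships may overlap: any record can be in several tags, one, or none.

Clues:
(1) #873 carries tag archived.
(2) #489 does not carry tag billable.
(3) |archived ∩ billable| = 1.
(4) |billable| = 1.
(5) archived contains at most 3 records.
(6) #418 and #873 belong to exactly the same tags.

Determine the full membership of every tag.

billable = {#229}; archived = {#229, #418, #873}

From (1): #873 ∈ archived.
From (2): #489 ∉ billable.
(6): #418 matches #873: #418 ∈ archived.
Suppose #229 ∉ billable: no assignment then satisfies all the clues, so #229 ∈ billable.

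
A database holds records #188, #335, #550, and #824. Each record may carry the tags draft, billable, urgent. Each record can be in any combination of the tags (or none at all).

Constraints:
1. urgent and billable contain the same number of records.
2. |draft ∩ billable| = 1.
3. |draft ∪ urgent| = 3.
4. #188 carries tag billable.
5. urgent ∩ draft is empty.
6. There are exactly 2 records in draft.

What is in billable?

billable = {#188}

From (4): #188 ∈ billable.
Suppose #335 ∈ billable: no assignment then satisfies all the clues, so #335 ∉ billable.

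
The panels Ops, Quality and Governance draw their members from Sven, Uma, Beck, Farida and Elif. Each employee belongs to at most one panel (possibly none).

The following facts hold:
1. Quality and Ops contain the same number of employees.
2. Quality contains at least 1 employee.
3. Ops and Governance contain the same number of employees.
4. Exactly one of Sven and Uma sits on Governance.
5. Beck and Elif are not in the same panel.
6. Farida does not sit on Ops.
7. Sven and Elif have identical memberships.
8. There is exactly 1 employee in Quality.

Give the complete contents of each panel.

Ops = {Beck}; Quality = {Farida}; Governance = {Uma}

From (6): Farida ∉ Ops.
Suppose Sven ∈ Ops: no assignment then satisfies all the clues, so Sven ∉ Ops.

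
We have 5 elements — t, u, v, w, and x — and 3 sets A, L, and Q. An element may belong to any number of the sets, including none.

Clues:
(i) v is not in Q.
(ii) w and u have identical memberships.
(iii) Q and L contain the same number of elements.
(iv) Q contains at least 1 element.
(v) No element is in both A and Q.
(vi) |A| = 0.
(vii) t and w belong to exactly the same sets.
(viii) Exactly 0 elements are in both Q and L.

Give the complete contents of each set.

A = {}; L = {v}; Q = {x}

From (i): v ∉ Q.
(vi): A already has 0, so the rest are out.
Suppose t ∈ L: no assignment then satisfies all the clues, so t ∉ L.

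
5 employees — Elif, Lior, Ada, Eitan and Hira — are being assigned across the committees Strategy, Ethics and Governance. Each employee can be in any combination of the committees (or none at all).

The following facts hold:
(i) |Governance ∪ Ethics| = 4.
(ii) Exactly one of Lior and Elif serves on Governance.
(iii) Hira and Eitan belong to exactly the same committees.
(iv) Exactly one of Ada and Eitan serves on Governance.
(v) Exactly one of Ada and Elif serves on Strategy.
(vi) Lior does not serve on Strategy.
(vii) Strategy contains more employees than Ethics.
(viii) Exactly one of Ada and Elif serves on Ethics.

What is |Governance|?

3

From (vi): Lior ∉ Strategy.
Suppose Ada ∈ Governance: no assignment then satisfies all the clues, so Ada ∉ Governance.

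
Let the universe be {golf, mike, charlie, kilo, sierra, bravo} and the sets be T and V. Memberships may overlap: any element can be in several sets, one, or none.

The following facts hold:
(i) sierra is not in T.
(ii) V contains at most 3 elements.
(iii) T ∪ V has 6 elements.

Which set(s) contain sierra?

From (i): sierra ∉ T.
Suppose sierra ∉ V: no assignment then satisfies all the clues, so sierra ∈ V.

sierra: V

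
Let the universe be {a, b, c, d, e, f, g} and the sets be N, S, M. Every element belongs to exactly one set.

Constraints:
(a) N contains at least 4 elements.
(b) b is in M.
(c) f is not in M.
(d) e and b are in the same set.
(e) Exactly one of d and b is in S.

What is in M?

M = {b, e}

From (b): b ∈ M.
From (c): f ∉ M.
(d): e matches b: e ∉ N.
(d): e matches b: e ∉ S.
(d): e matches b: e ∈ M.
(e) (exactly one): d ∈ S.
(a): only 4 candidates remain for N, so all are in.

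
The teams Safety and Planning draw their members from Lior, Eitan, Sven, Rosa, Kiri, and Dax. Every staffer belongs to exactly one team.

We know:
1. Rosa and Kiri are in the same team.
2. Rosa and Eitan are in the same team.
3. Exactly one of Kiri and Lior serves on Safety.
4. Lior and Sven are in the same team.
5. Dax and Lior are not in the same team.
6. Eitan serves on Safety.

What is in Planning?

From (6): Eitan ∈ Safety.
(2): Rosa matches Eitan: Rosa ∈ Safety.
(1): Kiri matches Rosa: Kiri ∈ Safety.
(3) (exactly one): Lior ∉ Safety.
(4): Sven matches Lior: Sven ∉ Safety.
Only one team left: Lior ∈ Planning.
Only one team left: Sven ∈ Planning.
(5): Dax ∉ Planning.
Only one team left: Dax ∈ Safety.

Planning = {Lior, Sven}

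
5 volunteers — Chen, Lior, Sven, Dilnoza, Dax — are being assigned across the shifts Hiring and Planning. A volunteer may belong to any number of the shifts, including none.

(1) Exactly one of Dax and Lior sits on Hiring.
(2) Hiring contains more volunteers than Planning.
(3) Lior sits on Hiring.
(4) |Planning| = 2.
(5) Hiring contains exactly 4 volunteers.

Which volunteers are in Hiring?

From (3): Lior ∈ Hiring.
(1) (exactly one): Dax ∉ Hiring.
(5): only 4 candidates remain for Hiring, so all are in.

Hiring = {Chen, Dilnoza, Lior, Sven}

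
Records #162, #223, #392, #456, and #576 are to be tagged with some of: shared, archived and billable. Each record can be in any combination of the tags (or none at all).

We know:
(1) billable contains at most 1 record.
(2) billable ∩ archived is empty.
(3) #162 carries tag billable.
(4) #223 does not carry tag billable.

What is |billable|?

1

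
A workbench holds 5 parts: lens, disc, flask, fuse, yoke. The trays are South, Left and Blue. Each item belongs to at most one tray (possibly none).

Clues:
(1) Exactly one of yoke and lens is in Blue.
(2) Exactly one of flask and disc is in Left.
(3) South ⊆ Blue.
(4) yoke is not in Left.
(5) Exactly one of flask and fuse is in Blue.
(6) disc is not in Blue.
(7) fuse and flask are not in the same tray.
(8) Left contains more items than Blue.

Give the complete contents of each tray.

South = {}; Left = {disc, fuse, lens}; Blue = {flask, yoke}

From (4): yoke ∉ Left.
From (6): disc ∉ Blue.
(3) contrapositive: disc ∉ South.
Suppose lens ∈ South: no assignment then satisfies all the clues, so lens ∉ South.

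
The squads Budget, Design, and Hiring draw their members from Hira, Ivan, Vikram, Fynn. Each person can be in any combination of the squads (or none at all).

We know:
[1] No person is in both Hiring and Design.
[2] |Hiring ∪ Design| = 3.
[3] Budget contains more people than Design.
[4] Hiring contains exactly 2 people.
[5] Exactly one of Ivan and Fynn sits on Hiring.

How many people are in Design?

1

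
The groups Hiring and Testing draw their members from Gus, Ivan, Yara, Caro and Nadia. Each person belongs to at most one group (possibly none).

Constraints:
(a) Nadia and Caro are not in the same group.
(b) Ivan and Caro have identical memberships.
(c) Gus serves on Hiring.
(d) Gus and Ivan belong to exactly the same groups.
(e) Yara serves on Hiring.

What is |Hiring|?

4

From (c): Gus ∈ Hiring.
From (e): Yara ∈ Hiring.
(d): Ivan matches Gus: Ivan ∈ Hiring.
(b): Caro matches Ivan: Caro ∈ Hiring.
(a): Nadia ∉ Hiring.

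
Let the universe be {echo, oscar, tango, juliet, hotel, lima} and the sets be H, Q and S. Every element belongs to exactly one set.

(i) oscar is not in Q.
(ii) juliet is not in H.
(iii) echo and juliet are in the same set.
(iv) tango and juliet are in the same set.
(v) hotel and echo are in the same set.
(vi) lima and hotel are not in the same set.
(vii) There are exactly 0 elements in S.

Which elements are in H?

From (i): oscar ∉ Q.
From (ii): juliet ∉ H.
(iii): echo matches juliet: echo ∉ H.
(iv): tango matches juliet: tango ∉ H.
(v): hotel matches echo: hotel ∉ H.
(vii): S already has 0, so the rest are out.
Only one set left: echo ∈ Q.
Only one set left: oscar ∈ H.
Only one set left: tango ∈ Q.
Only one set left: juliet ∈ Q.
Only one set left: hotel ∈ Q.
Only one set left: lima ∈ H.

H = {lima, oscar}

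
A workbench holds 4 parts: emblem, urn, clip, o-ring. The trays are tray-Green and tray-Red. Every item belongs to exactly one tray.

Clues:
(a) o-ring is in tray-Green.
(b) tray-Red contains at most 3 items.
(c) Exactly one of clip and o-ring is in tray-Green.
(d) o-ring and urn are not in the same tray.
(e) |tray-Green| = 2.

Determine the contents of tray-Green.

tray-Green = {emblem, o-ring}

From (a): o-ring ∈ tray-Green.
(c) (exactly one): clip ∉ tray-Green.
(d): urn ∉ tray-Green.
(e): only 2 candidates remain for tray-Green, so all are in.
Only one tray left: urn ∈ tray-Red.
Only one tray left: clip ∈ tray-Red.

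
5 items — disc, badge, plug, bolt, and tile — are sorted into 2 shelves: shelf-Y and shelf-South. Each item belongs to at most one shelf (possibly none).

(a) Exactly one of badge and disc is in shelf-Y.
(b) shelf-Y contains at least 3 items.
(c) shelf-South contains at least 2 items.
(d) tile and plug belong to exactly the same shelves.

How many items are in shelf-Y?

3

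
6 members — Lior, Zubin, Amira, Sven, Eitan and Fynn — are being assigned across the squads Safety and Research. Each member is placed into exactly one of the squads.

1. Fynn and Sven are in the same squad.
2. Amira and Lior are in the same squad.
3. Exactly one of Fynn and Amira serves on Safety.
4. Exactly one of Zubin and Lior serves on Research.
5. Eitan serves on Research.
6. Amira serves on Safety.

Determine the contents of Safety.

Safety = {Amira, Lior}

From (5): Eitan ∈ Research.
From (6): Amira ∈ Safety.
(2): Lior matches Amira: Lior ∈ Safety.
(3) (exactly one): Fynn ∉ Safety.
(4) (exactly one): Zubin ∈ Research.
Only one squad left: Fynn ∈ Research.
(1): Sven matches Fynn: Sven ∉ Safety.
(1): Sven matches Fynn: Sven ∈ Research.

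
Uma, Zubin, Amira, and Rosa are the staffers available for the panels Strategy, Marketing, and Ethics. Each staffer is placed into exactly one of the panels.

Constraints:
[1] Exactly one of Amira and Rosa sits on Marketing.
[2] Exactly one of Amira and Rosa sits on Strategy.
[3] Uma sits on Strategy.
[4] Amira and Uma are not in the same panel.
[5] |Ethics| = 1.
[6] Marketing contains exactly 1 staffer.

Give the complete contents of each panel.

From (3): Uma ∈ Strategy.
(4): Amira ∉ Strategy.
(2) (exactly one): Rosa ∈ Strategy.
(1) (exactly one): Amira ∈ Marketing.
(5): only 1 candidates remain for Ethics, so all are in.

Strategy = {Rosa, Uma}; Marketing = {Amira}; Ethics = {Zubin}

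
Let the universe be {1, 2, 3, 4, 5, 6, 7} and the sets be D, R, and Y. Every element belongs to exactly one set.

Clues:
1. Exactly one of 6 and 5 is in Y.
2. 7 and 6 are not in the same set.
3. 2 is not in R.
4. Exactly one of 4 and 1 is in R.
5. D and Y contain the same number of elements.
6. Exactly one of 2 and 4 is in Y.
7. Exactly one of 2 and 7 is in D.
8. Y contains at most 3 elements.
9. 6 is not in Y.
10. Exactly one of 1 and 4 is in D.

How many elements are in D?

2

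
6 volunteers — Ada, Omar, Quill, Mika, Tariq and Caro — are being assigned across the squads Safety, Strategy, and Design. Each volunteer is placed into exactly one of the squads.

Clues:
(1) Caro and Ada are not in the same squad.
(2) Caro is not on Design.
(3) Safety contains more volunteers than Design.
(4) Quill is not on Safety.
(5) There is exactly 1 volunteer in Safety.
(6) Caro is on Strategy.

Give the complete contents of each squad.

Safety = {Ada}; Strategy = {Caro, Mika, Omar, Quill, Tariq}; Design = {}

From (2): Caro ∉ Design.
From (4): Quill ∉ Safety.
From (6): Caro ∈ Strategy.
(1): Ada ∉ Strategy.
Suppose Ada ∉ Safety: no assignment then satisfies all the clues, so Ada ∈ Safety.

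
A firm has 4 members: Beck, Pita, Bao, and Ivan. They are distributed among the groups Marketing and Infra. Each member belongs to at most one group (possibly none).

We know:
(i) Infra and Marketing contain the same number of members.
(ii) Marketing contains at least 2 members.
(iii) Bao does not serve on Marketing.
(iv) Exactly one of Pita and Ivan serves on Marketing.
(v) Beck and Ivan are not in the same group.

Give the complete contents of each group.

Marketing = {Beck, Pita}; Infra = {Bao, Ivan}

From (iii): Bao ∉ Marketing.
Suppose Beck ∉ Marketing: no assignment then satisfies all the clues, so Beck ∈ Marketing.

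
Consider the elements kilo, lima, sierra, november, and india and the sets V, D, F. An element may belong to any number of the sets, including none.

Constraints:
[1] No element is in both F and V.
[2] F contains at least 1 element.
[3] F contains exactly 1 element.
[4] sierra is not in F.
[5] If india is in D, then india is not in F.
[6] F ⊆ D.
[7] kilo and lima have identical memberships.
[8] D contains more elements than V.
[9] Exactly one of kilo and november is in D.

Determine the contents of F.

From (4): sierra ∉ F.
Suppose kilo ∈ F: no assignment then satisfies all the clues, so kilo ∉ F.

F = {november}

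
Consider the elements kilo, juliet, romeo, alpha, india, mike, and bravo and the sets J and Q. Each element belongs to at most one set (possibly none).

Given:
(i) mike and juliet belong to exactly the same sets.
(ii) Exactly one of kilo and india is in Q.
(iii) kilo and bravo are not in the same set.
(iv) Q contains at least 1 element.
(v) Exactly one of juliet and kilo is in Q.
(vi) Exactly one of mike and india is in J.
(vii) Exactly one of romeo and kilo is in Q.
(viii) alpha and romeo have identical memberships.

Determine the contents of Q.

Q = {kilo}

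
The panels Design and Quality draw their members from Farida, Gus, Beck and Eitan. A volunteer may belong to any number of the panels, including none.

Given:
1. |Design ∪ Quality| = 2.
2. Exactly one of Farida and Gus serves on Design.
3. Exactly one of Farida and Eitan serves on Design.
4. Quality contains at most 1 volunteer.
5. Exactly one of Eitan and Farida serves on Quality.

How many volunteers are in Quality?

1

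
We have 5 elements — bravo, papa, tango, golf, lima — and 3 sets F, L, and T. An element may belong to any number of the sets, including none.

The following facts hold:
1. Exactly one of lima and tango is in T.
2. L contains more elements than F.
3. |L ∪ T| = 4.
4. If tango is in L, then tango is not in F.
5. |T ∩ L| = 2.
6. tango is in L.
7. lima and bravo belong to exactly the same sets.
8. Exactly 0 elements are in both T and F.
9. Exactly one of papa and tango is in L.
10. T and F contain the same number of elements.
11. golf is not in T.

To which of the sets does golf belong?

golf: F, L

From (6): tango ∈ L.
From (11): golf ∉ T.
(4): tango ∉ F.
(9) (exactly one): papa ∉ L.
Suppose golf ∉ F: no assignment then satisfies all the clues, so golf ∈ F.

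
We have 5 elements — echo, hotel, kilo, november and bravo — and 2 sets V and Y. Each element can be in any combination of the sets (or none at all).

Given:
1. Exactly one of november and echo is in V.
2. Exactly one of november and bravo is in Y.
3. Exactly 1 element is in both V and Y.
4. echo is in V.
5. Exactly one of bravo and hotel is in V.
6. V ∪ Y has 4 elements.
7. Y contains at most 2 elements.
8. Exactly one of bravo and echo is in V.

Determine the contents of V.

V = {echo, hotel, kilo}

From (4): echo ∈ V.
(1) (exactly one): november ∉ V.
(8) (exactly one): bravo ∉ V.
(5) (exactly one): hotel ∈ V.
Suppose kilo ∉ V: no assignment then satisfies all the clues, so kilo ∈ V.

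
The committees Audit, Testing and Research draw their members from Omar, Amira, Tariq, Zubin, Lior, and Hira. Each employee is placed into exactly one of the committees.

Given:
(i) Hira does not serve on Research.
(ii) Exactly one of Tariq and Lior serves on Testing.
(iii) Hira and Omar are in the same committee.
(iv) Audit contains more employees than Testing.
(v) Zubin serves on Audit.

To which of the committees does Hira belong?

Hira: Audit

From (i): Hira ∉ Research.
From (v): Zubin ∈ Audit.
(iii): Omar matches Hira: Omar ∉ Research.
Suppose Hira ∉ Audit: no assignment then satisfies all the clues, so Hira ∈ Audit.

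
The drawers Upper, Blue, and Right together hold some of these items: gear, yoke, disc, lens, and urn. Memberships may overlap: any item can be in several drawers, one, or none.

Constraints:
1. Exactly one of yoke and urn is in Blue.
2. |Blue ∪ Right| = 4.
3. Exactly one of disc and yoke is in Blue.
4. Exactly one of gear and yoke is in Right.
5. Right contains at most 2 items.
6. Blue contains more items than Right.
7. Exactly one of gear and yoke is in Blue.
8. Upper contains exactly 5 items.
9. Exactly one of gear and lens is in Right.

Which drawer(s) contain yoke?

yoke: Upper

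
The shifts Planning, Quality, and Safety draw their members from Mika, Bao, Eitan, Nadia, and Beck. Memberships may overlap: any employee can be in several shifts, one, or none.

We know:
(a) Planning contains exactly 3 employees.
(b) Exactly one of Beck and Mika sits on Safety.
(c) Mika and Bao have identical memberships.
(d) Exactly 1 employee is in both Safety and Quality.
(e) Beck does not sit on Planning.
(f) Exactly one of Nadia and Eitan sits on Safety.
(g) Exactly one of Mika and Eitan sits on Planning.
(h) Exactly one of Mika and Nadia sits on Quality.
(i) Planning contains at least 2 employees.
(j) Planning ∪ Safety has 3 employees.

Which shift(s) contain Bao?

Bao: Planning, Safety

From (e): Beck ∉ Planning.
Suppose Bao ∉ Planning: no assignment then satisfies all the clues, so Bao ∈ Planning.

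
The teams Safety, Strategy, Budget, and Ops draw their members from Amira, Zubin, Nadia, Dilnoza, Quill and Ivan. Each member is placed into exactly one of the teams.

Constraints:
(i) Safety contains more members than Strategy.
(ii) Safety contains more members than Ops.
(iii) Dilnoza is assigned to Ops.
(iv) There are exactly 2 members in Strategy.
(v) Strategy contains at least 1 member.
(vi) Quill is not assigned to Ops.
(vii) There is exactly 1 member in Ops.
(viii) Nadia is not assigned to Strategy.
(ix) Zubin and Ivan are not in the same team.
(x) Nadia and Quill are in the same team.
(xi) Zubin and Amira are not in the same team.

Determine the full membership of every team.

Safety = {Nadia, Quill, Zubin}; Strategy = {Amira, Ivan}; Budget = {}; Ops = {Dilnoza}

From (iii): Dilnoza ∈ Ops.
From (vi): Quill ∉ Ops.
From (viii): Nadia ∉ Strategy.
(vii): Ops already has 1, so the rest are out.
(x): Quill matches Nadia: Quill ∉ Strategy.
Suppose Amira ∈ Safety: no assignment then satisfies all the clues, so Amira ∉ Safety.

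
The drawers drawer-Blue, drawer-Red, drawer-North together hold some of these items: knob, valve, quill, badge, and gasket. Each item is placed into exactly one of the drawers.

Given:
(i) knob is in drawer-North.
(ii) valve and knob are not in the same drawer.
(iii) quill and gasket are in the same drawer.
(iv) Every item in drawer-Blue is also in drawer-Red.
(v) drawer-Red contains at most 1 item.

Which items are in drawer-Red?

drawer-Red = {valve}

From (i): knob ∈ drawer-North.
(ii): valve ∉ drawer-North.
Suppose valve ∉ drawer-Red: no assignment then satisfies all the clues, so valve ∈ drawer-Red.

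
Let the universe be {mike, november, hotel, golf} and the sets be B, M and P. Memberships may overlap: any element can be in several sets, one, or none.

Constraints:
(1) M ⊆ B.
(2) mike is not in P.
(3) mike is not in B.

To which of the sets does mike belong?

mike: none

From (2): mike ∉ P.
From (3): mike ∉ B.
(1) contrapositive: mike ∉ M.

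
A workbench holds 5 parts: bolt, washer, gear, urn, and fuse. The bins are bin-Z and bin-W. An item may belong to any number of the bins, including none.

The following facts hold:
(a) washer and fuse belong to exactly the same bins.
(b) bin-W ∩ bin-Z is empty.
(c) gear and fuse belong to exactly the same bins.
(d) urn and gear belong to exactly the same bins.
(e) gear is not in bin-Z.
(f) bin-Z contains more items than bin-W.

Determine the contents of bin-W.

bin-W = {}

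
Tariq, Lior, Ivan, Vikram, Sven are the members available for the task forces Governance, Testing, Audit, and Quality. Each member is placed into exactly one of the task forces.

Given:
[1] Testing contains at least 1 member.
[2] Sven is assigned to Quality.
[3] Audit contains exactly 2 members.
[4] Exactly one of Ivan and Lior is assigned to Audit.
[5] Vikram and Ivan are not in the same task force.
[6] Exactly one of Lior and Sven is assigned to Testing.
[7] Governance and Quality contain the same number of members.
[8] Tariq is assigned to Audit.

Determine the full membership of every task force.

From (2): Sven ∈ Quality.
From (8): Tariq ∈ Audit.
(6) (exactly one): Lior ∈ Testing.
(4) (exactly one): Ivan ∈ Audit.
(5): Vikram ∉ Audit.
Suppose Vikram ∉ Governance: no assignment then satisfies all the clues, so Vikram ∈ Governance.

Governance = {Vikram}; Testing = {Lior}; Audit = {Ivan, Tariq}; Quality = {Sven}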